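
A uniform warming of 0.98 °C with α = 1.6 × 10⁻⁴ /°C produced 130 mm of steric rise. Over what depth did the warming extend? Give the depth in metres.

about 829 m

H = Δh/(αΔT) = 0.13 / (1.6×10⁻⁴ × 0.98) ≈ 829.1 m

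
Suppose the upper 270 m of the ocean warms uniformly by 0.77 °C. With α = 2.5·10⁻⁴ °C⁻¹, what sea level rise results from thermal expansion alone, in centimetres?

about 5.20 cm

Δh = αΔT·H = 2.5×10⁻⁴ × 0.77 × 270 = 0.051975 m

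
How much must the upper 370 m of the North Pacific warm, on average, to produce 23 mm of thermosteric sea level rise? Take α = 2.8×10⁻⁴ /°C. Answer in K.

ΔT ≈ 0.222 K

ΔT = Δh/(αH) = 0.023 / (2.8×10⁻⁴ × 370) ≈ 0.2220 K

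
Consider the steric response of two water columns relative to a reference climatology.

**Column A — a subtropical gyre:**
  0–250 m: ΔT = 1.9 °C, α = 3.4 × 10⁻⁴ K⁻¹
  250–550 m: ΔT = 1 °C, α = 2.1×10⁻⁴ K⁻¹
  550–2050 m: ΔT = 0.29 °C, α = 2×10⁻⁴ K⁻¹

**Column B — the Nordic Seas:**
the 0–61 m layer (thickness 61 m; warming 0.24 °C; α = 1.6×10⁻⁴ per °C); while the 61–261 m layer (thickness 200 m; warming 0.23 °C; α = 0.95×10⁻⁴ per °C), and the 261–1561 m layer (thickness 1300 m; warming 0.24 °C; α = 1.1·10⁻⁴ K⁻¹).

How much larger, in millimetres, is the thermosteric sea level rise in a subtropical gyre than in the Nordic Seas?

A 250 × 3.4×10⁻⁴ × 1.9 = 0.16150 m
A 2.1×10⁻⁴ × 300 × 1 = 0.06300 m
A 550–2050 m: 0.29 × 2×10⁻⁴ × 1500 = 0.08700 m
A total: 0.31150 m
B 0–61 m: 0.24 × 1.6×10⁻⁴ × 61 = 0.0023424 m
B 61–261 m: 0.95×10⁻⁴ × 0.23 × 200 = 0.00437 m
B Layer 3: 1300 × 0.24 × 1.1×10⁻⁴ = 0.03432 m
B total: 0.0410324 m
Difference: 0.31150 − 0.0410324 = 0.2704676 m

270 mm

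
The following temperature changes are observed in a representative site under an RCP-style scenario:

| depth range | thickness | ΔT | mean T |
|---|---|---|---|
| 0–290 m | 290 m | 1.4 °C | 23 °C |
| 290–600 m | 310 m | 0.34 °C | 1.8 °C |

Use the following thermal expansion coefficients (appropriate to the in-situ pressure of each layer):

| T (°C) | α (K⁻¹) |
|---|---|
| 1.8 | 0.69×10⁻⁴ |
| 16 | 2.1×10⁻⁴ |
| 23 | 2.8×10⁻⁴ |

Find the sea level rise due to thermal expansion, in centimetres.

Layer 1 at 23 °C → α = 2.8×10⁻⁴ K⁻¹
Layer 2 at 1.8 °C → α = 0.69×10⁻⁴ K⁻¹
1.4 × 290 × 2.8×10⁻⁴ = 0.11368 m
290–600 m: 0.34 × 0.69×10⁻⁴ × 310 = 0.0072726 m
Δh = 0.11368 + 0.0072726 = 0.1209526 m

Δh = 12.1 cm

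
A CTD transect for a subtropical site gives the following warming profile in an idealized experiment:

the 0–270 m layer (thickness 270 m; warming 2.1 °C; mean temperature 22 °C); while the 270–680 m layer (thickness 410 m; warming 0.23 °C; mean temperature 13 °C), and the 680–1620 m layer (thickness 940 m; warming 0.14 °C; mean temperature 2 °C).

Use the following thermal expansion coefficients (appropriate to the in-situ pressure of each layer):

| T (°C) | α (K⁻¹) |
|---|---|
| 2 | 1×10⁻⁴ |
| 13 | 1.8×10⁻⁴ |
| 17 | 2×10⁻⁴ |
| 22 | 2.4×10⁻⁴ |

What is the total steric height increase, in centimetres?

about 16.6 cm

Layer 1 at 22 °C → α = 2.4×10⁻⁴ K⁻¹
Layer 2 at 13 °C → α = 1.8×10⁻⁴ K⁻¹
Layer 3 at 2 °C → α = 1×10⁻⁴ K⁻¹
Layer 1: 2.4×10⁻⁴ × 270 × 2.1 = 0.13608 m
270–680 m: 0.23 × 1.8×10⁻⁴ × 410 = 0.016974 m
Layer 3: 1×10⁻⁴ × 940 × 0.14 = 0.01316 m
Δh = 0.13608 + 0.016974 + 0.01316 = 0.166214 m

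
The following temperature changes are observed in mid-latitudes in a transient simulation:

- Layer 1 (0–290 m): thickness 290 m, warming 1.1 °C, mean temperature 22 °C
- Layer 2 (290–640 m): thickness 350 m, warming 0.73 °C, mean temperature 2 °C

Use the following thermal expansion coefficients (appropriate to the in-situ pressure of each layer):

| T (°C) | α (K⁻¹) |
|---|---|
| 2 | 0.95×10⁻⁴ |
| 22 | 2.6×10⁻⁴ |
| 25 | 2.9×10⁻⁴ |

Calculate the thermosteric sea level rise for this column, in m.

Layer 1 at 22 °C → α = 2.6×10⁻⁴ K⁻¹
Layer 2 at 2 °C → α = 0.95×10⁻⁴ K⁻¹
1.1 × 2.6×10⁻⁴ × 290 = 0.08294 m
290–640 m: 350 × 0.73 × 0.95×10⁻⁴ = 0.0242725 m
Δh = 0.08294 + 0.0242725 = 0.1072125 m

Δh = 0.11 m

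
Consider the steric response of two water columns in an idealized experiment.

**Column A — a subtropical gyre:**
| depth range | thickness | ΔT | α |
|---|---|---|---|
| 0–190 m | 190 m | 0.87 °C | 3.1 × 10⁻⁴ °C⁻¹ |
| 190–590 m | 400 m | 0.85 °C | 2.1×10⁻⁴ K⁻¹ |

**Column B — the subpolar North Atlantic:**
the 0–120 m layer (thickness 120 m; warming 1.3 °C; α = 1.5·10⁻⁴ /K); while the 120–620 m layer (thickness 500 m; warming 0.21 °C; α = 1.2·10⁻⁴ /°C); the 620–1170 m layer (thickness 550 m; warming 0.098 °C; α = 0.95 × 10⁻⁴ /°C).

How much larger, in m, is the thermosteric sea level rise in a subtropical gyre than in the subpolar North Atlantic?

A 0–190 m: 190 × 3.1×10⁻⁴ × 0.87 = 0.051243 m
A 2.1×10⁻⁴ × 0.85 × 400 = 0.07140 m
A total: 0.122643 m
B 0–120 m: 1.3 × 1.5×10⁻⁴ × 120 = 0.02340 m
B 0.21 × 1.2×10⁻⁴ × 500 = 0.01260 m
B 620–1170 m: 550 × 0.098 × 0.95×10⁻⁴ = 0.0051205 m
B total: 0.0411205 m
Difference: 0.122643 − 0.0411205 = 0.0815225 m

0.0815 m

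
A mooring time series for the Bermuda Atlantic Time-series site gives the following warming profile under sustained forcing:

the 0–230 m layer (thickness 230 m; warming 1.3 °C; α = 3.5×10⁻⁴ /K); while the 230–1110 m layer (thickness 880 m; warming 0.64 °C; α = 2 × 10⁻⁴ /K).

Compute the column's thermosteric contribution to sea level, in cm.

3.5×10⁻⁴ × 230 × 1.3 = 0.10465 m
230–1110 m: 2×10⁻⁴ × 0.64 × 880 = 0.11264 m
Δh = 0.10465 + 0.11264 = 0.21729 m

about 21.7 cm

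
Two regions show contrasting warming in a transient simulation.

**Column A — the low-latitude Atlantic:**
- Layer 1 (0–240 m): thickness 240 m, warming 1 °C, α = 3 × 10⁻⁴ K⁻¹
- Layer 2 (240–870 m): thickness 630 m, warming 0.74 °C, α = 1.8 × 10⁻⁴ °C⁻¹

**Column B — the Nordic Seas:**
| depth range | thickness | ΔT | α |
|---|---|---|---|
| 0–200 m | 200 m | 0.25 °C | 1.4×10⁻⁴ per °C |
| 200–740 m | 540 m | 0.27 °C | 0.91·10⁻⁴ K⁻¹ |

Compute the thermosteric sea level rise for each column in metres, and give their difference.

Δh_A ≈ 0.156 m, Δh_B ≈ 0.0203 m; difference ≈ 0.136 m

A 0–240 m: 3×10⁻⁴ × 1 × 240 = 0.07200 m
A 240–870 m: 1.8×10⁻⁴ × 0.74 × 630 = 0.083916 m
A total: 0.155916 m
B Layer 1: 200 × 1.4×10⁻⁴ × 0.25 = 0.00700 m
B 200–740 m: 0.91×10⁻⁴ × 0.27 × 540 = 0.0132678 m
B total: 0.0202678 m
Difference: 0.155916 − 0.0202678 = 0.1356482 m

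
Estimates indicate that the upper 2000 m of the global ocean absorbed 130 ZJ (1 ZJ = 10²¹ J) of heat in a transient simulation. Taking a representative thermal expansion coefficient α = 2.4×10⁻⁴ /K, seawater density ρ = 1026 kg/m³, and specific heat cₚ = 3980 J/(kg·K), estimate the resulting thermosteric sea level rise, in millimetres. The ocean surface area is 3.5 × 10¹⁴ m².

Δh ≈ 21.8 mm

Per unit area: Q = 130×10²¹ / (3.5×10¹⁴) ≈ 3.714×10⁸ J/m²
Δh = αQ/(ρcₚ) = 2.4×10⁻⁴ × 3.714×10⁸ / (1026 × 3980) ≈ 0.021828 m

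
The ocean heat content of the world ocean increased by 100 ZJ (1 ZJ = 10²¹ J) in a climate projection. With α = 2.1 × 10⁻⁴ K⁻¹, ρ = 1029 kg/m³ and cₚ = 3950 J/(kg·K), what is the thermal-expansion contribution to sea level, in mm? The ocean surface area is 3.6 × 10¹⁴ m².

14.4 mm of thermosteric rise

Per unit area: Q = 100×10²¹ / (3.6×10¹⁴) ≈ 2.778×10⁸ J/m²
Δh = αQ/(ρcₚ) = 2.1×10⁻⁴ × 2.778×10⁸ / (1029 × 3950) ≈ 0.014353 m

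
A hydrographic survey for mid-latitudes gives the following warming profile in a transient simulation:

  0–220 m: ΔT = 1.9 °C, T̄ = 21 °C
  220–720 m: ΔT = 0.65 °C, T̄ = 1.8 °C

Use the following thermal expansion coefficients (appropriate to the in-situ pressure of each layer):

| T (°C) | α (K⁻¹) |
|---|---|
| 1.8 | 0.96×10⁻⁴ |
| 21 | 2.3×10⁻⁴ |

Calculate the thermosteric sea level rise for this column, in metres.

0.13 m of thermosteric rise

Layer 1 at 21 °C → α = 2.3×10⁻⁴ K⁻¹
Layer 2 at 1.8 °C → α = 0.96×10⁻⁴ K⁻¹
Layer 1: 1.9 × 220 × 2.3×10⁻⁴ = 0.09614 m
Layer 2: 500 × 0.96×10⁻⁴ × 0.65 = 0.03120 m
Δh = 0.09614 + 0.03120 = 0.12734 m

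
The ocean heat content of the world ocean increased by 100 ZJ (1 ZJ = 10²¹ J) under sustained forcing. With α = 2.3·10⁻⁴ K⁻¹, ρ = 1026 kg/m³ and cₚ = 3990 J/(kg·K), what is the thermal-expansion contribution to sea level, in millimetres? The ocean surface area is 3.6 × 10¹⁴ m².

Per unit area: Q = 100×10²¹ / (3.6×10¹⁴) ≈ 2.778×10⁸ J/m²
Δh = αQ/(ρcₚ) = 2.3×10⁻⁴ × 2.778×10⁸ / (1026 × 3990) ≈ 0.015608 m

Δh = 16 mm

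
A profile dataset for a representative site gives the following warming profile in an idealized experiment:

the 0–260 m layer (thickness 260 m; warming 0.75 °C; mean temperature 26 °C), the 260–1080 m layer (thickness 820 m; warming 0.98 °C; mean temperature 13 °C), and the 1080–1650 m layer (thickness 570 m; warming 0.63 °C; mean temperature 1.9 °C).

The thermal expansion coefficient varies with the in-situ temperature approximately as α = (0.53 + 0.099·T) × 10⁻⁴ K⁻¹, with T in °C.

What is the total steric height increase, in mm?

about 232 mm

Layer 1: α = (0.53 + 0.099×26)×10⁻⁴ = 3.104×10⁻⁴ K⁻¹
Layer 2: α = (0.53 + 0.099×13)×10⁻⁴ = 1.817×10⁻⁴ K⁻¹
Layer 3: α = (0.53 + 0.099×1.9)×10⁻⁴ = 0.7181×10⁻⁴ K⁻¹
0–260 m: 260 × 3.104×10⁻⁴ × 0.75 = 0.060528 m
260–1080 m: 820 × 0.98 × 1.817×10⁻⁴ = 0.14601412 m
0.63 × 0.7181×10⁻⁴ × 570 = 0.025786971 m
Δh = 0.060528 + 0.14601412 + 0.025786971 = 0.232329091 m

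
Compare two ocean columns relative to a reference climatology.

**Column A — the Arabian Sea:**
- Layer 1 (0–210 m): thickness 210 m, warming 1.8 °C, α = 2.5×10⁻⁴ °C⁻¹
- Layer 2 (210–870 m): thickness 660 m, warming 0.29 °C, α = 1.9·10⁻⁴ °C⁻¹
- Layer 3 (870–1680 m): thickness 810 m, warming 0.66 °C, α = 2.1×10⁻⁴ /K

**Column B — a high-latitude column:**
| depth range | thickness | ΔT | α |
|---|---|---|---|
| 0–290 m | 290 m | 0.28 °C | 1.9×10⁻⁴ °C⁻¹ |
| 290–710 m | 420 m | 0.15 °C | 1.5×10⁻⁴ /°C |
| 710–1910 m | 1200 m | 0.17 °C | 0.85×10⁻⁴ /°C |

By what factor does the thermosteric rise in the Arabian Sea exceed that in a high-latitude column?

≈ 5.8×

A Layer 1: 2.5×10⁻⁴ × 1.8 × 210 = 0.09450 m
A 660 × 0.29 × 1.9×10⁻⁴ = 0.036366 m
A 2.1×10⁻⁴ × 0.66 × 810 = 0.112266 m
A total: 0.243132 m
B 0–290 m: 1.9×10⁻⁴ × 0.28 × 290 = 0.015428 m
B 0.15 × 420 × 1.5×10⁻⁴ = 0.00945 m
B 710–1910 m: 0.17 × 1200 × 0.85×10⁻⁴ = 0.01734 m
B total: 0.042218 m
Ratio: 0.243132 / 0.042218 ≈ 5.759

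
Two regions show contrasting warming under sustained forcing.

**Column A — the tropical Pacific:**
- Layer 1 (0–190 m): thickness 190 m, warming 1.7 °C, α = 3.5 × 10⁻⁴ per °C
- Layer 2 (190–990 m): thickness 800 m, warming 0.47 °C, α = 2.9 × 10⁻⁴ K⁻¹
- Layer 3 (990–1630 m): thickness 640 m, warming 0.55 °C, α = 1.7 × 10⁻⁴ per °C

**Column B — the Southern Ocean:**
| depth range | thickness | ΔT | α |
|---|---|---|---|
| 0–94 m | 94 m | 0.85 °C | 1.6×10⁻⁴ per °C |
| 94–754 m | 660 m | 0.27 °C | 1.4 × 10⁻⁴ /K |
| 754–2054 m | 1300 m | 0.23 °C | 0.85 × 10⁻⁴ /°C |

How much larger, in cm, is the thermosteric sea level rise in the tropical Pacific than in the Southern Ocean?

Δh_A − Δh_B ≈ 21.9 cm

A 0–190 m: 1.7 × 3.5×10⁻⁴ × 190 = 0.11305 m
A Layer 2: 2.9×10⁻⁴ × 800 × 0.47 = 0.10904 m
A Layer 3: 1.7×10⁻⁴ × 640 × 0.55 = 0.05984 m
A total: 0.28193 m
B 0–94 m: 94 × 1.6×10⁻⁴ × 0.85 = 0.012784 m
B Layer 2: 0.27 × 660 × 1.4×10⁻⁴ = 0.024948 m
B Layer 3: 0.23 × 0.85×10⁻⁴ × 1300 = 0.025415 m
B total: 0.063147 m
Difference: 0.28193 − 0.063147 = 0.218783 m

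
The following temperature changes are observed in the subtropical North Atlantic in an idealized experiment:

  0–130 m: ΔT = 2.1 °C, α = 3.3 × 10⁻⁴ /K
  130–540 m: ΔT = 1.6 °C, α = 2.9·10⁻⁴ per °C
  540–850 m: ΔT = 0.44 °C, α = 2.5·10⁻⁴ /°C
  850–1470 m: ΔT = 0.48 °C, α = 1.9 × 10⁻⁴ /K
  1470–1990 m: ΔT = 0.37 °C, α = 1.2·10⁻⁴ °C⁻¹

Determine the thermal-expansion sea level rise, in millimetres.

0–130 m: 3.3×10⁻⁴ × 130 × 2.1 = 0.09009 m
Layer 2: 1.6 × 410 × 2.9×10⁻⁴ = 0.19024 m
Layer 3: 0.44 × 2.5×10⁻⁴ × 310 = 0.03410 m
0.48 × 1.9×10⁻⁴ × 620 = 0.056544 m
1470–1990 m: 520 × 0.37 × 1.2×10⁻⁴ = 0.023088 m
Δh = 0.09009 + 0.19024 + 0.03410 + 0.056544 + 0.023088 = 0.394062 m

Δh ≈ 390 mm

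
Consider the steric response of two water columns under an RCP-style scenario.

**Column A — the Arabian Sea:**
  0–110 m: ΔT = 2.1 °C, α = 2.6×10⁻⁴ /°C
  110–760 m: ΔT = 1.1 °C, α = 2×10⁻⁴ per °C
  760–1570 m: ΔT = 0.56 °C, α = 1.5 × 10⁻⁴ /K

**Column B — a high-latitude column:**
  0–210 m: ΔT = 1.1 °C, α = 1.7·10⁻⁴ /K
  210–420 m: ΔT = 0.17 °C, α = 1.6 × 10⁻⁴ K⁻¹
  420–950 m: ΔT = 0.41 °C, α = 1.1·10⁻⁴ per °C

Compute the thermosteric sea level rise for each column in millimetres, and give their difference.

A: 271 mm; B: 68.9 mm; difference 202 mm

A 2.1 × 110 × 2.6×10⁻⁴ = 0.06006 m
A Layer 2: 1.1 × 650 × 2×10⁻⁴ = 0.14300 m
A Layer 3: 0.56 × 810 × 1.5×10⁻⁴ = 0.06804 m
A total: 0.27110 m
B Layer 1: 1.7×10⁻⁴ × 210 × 1.1 = 0.03927 m
B 210–420 m: 210 × 0.17 × 1.6×10⁻⁴ = 0.005712 m
B 1.1×10⁻⁴ × 0.41 × 530 = 0.023903 m
B total: 0.068885 m
Difference: 0.27110 − 0.068885 = 0.202215 m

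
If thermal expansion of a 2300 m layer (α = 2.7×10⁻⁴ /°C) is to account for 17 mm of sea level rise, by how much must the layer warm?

ΔT = Δh/(αH) = 0.017 / (2.7×10⁻⁴ × 2300) ≈ 0.02738 K

about 0.027 K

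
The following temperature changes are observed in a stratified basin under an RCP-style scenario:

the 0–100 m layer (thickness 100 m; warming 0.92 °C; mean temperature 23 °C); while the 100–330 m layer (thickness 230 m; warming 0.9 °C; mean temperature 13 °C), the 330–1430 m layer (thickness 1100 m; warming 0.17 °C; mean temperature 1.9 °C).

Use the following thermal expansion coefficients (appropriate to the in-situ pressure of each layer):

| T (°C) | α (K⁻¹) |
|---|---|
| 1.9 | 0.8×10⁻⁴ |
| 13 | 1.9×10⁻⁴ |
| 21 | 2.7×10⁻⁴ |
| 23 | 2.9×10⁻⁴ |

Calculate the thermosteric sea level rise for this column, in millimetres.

Layer 1 at 23 °C → α = 2.9×10⁻⁴ K⁻¹
Layer 2 at 13 °C → α = 1.9×10⁻⁴ K⁻¹
Layer 3 at 1.9 °C → α = 0.8×10⁻⁴ K⁻¹
Layer 1: 2.9×10⁻⁴ × 0.92 × 100 = 0.02668 m
100–330 m: 230 × 0.9 × 1.9×10⁻⁴ = 0.03933 m
330–1430 m: 0.8×10⁻⁴ × 1100 × 0.17 = 0.01496 m
Δh = 0.02668 + 0.03933 + 0.01496 = 0.08097 m

81.0 mm of thermosteric rise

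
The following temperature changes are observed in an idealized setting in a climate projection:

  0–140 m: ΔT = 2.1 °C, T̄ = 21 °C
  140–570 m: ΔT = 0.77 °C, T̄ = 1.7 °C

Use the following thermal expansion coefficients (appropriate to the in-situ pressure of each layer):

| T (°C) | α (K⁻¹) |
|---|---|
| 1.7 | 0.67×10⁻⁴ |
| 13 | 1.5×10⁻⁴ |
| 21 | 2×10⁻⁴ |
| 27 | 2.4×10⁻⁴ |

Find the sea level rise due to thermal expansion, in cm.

8.10 cm

Layer 1 at 21 °C → α = 2×10⁻⁴ K⁻¹
Layer 2 at 1.7 °C → α = 0.67×10⁻⁴ K⁻¹
Layer 1: 2×10⁻⁴ × 140 × 2.1 = 0.05880 m
140–570 m: 430 × 0.77 × 0.67×10⁻⁴ = 0.0221837 m
Δh = 0.05880 + 0.0221837 = 0.0809837 m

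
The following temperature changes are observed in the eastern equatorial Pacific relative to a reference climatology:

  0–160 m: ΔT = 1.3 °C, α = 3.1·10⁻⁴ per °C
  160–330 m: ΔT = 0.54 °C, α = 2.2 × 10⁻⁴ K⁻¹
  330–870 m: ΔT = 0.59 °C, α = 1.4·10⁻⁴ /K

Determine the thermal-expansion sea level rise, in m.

0.13 m

Layer 1: 3.1×10⁻⁴ × 1.3 × 160 = 0.06448 m
Layer 2: 0.54 × 2.2×10⁻⁴ × 170 = 0.020196 m
Layer 3: 540 × 1.4×10⁻⁴ × 0.59 = 0.044604 m
Δh = 0.06448 + 0.020196 + 0.044604 = 0.12928 m ≈ 0.13 m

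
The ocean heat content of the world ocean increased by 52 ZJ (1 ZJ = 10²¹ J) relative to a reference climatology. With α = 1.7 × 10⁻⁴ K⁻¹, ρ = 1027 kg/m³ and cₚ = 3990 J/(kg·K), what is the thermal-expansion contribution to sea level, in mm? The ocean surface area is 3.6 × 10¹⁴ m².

6.0 mm of thermosteric rise

Per unit area: Q = 52×10²¹ / (3.6×10¹⁴) ≈ 1.444×10⁸ J/m²
Δh = αQ/(ρcₚ) = 1.7×10⁻⁴ × 1.444×10⁸ / (1027 × 3990) ≈ 0.0059906 m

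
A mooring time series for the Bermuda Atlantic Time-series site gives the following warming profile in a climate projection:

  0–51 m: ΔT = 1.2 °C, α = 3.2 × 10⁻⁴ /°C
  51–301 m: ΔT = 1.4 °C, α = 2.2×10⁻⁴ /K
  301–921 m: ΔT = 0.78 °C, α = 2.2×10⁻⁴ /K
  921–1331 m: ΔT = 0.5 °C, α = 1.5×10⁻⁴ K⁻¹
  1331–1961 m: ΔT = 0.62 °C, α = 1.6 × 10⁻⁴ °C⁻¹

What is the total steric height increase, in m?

Δh = 0.296 m

0–51 m: 1.2 × 3.2×10⁻⁴ × 51 = 0.019584 m
51–301 m: 1.4 × 250 × 2.2×10⁻⁴ = 0.07700 m
Layer 3: 2.2×10⁻⁴ × 0.78 × 620 = 0.106392 m
Layer 4: 1.5×10⁻⁴ × 410 × 0.5 = 0.03075 m
1331–1961 m: 630 × 1.6×10⁻⁴ × 0.62 = 0.062496 m
Δh = 0.019584 + 0.07700 + 0.106392 + 0.03075 + 0.062496 = 0.296222 m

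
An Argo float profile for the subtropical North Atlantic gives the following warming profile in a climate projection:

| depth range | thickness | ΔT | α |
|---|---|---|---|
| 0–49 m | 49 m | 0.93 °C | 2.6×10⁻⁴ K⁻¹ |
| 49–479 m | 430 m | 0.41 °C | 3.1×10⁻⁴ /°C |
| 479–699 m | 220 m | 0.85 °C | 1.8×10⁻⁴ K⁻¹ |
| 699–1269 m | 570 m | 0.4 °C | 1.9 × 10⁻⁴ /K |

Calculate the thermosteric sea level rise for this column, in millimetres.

Δh ≈ 143 mm

0–49 m: 2.6×10⁻⁴ × 0.93 × 49 = 0.0118482 m
49–479 m: 430 × 0.41 × 3.1×10⁻⁴ = 0.054653 m
220 × 1.8×10⁻⁴ × 0.85 = 0.03366 m
570 × 1.9×10⁻⁴ × 0.4 = 0.04332 m
Δh = 0.0118482 + 0.054653 + 0.03366 + 0.04332 = 0.1434812 m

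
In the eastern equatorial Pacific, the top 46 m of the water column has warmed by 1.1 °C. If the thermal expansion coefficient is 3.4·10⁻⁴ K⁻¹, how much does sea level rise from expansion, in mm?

Δh = αΔT·H = 3.4×10⁻⁴ × 1.1 × 46 = 0.017204 m

17.2 mm of thermosteric rise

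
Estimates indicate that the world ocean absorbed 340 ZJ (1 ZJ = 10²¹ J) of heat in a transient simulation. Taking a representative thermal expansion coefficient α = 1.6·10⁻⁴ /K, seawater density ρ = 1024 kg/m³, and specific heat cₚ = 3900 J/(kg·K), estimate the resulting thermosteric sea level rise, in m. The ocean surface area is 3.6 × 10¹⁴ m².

Per unit area: Q = 340×10²¹ / (3.6×10¹⁴) ≈ 9.444×10⁸ J/m²
Δh = αQ/(ρcₚ) = 1.6×10⁻⁴ × 9.444×10⁸ / (1024 × 3900) ≈ 0.037837 m

Δh ≈ 0.0378 m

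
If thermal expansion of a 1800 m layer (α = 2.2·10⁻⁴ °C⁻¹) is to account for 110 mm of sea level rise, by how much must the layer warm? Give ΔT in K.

ΔT = Δh/(αH) = 0.11 / (2.2×10⁻⁴ × 1800) ≈ 0.2778 K

0.278 K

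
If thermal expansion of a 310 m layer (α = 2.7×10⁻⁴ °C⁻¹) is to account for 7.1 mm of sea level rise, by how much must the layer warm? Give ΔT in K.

ΔT ≈ 0.0848 K

ΔT = Δh/(αH) = 0.0071 / (2.7×10⁻⁴ × 310) ≈ 0.08483 K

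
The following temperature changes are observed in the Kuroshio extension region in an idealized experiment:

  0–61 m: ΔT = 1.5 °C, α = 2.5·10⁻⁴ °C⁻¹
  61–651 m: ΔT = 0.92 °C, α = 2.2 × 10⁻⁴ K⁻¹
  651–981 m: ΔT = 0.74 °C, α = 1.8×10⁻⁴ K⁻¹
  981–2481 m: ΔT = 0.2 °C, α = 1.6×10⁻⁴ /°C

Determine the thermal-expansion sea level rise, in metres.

about 0.23 m

1.5 × 61 × 2.5×10⁻⁴ = 0.022875 m
61–651 m: 0.92 × 590 × 2.2×10⁻⁴ = 0.119416 m
651–981 m: 330 × 0.74 × 1.8×10⁻⁴ = 0.043956 m
Layer 4: 0.2 × 1.6×10⁻⁴ × 1500 = 0.04800 m
Δh = 0.022875 + 0.119416 + 0.043956 + 0.04800 = 0.234247 m ≈ 0.23 m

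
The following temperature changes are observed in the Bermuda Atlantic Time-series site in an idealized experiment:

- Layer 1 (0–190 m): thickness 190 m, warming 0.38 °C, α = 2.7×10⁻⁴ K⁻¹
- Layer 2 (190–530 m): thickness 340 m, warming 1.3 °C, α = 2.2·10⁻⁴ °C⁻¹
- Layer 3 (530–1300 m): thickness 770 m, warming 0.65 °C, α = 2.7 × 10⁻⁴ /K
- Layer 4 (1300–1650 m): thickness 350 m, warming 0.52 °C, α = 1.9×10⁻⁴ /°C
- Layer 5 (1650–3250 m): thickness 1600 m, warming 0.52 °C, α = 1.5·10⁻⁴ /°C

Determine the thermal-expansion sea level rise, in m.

0.38 × 190 × 2.7×10⁻⁴ = 0.019494 m
190–530 m: 2.2×10⁻⁴ × 1.3 × 340 = 0.09724 m
530–1300 m: 770 × 0.65 × 2.7×10⁻⁴ = 0.135135 m
Layer 4: 350 × 1.9×10⁻⁴ × 0.52 = 0.03458 m
1650–3250 m: 1.5×10⁻⁴ × 1600 × 0.52 = 0.12480 m
Δh = 0.019494 + 0.09724 + 0.135135 + 0.03458 + 0.12480 = 0.411249 m

about 0.411 m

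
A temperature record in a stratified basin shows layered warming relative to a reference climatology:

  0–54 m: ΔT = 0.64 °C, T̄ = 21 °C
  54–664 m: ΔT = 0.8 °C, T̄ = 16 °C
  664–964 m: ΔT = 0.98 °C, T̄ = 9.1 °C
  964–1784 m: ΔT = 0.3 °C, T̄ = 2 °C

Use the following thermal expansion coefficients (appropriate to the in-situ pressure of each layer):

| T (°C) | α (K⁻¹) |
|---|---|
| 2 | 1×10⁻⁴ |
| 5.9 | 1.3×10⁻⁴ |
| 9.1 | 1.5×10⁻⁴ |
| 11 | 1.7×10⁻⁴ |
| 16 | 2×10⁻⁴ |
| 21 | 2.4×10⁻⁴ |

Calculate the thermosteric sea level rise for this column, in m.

about 0.175 m

Layer 1 at 21 °C → α = 2.4×10⁻⁴ K⁻¹
Layer 2 at 16 °C → α = 2×10⁻⁴ K⁻¹
Layer 3 at 9.1 °C → α = 1.5×10⁻⁴ K⁻¹
Layer 4 at 2 °C → α = 1×10⁻⁴ K⁻¹
0–54 m: 0.64 × 2.4×10⁻⁴ × 54 = 0.0082944 m
54–664 m: 0.8 × 2×10⁻⁴ × 610 = 0.09760 m
664–964 m: 300 × 0.98 × 1.5×10⁻⁴ = 0.04410 m
820 × 1×10⁻⁴ × 0.3 = 0.02460 m
Δh = 0.0082944 + 0.09760 + 0.04410 + 0.02460 = 0.1745944 m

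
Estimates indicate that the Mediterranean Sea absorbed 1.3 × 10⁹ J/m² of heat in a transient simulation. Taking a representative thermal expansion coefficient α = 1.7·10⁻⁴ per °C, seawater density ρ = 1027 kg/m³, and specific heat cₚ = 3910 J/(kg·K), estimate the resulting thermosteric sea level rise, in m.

Δh = αQ/(ρcₚ) = 1.7×10⁻⁴ × 1.3×10⁹ / (1027 × 3910) ≈ 0.055036 m

about 0.0550 m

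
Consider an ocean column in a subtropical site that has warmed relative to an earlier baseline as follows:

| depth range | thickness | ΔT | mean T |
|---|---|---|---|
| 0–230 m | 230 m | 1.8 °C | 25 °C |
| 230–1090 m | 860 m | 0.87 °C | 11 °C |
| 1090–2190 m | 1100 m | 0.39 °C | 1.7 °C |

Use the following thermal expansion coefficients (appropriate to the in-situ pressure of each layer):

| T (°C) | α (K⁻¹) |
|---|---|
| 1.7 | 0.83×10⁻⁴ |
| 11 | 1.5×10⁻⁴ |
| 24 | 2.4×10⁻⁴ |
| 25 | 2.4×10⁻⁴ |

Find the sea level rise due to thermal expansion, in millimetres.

Layer 1 at 25 °C → α = 2.4×10⁻⁴ K⁻¹
Layer 2 at 11 °C → α = 1.5×10⁻⁴ K⁻¹
Layer 3 at 1.7 °C → α = 0.83×10⁻⁴ K⁻¹
Layer 1: 230 × 2.4×10⁻⁴ × 1.8 = 0.09936 m
860 × 0.87 × 1.5×10⁻⁴ = 0.11223 m
1090–2190 m: 0.83×10⁻⁴ × 0.39 × 1100 = 0.035607 m
Δh = 0.09936 + 0.11223 + 0.035607 = 0.247197 m

Δh = 247 mm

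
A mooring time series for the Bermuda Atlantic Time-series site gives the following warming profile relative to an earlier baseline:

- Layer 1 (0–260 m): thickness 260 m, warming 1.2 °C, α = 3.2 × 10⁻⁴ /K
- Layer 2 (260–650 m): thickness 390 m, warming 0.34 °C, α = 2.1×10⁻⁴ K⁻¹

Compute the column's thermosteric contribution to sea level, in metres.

0.128 m of thermosteric rise

3.2×10⁻⁴ × 260 × 1.2 = 0.09984 m
Layer 2: 390 × 2.1×10⁻⁴ × 0.34 = 0.027846 m
Δh = 0.09984 + 0.027846 = 0.127686 m ≈ 0.128 m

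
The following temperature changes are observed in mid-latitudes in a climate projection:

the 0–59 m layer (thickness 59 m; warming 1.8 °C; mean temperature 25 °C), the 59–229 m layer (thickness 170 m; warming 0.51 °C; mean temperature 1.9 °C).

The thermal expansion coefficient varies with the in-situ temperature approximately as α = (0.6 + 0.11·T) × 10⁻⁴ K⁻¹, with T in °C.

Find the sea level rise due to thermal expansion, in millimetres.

Layer 1: α = (0.6 + 0.11×25)×10⁻⁴ = 3.35×10⁻⁴ K⁻¹
Layer 2: α = (0.6 + 0.11×1.9)×10⁻⁴ = 0.809×10⁻⁴ K⁻¹
3.35×10⁻⁴ × 1.8 × 59 = 0.035577 m
Layer 2: 0.809×10⁻⁴ × 170 × 0.51 = 0.00701403 m
Δh = 0.035577 + 0.00701403 = 0.04259103 m ≈ 42.6 mm

Δh = 42.6 mm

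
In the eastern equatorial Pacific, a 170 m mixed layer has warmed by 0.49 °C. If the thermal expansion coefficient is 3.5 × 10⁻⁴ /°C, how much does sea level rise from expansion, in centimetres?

Δh = αΔT·H = 3.5×10⁻⁴ × 0.49 × 170 = 0.029155 m

Δh = 2.9 cm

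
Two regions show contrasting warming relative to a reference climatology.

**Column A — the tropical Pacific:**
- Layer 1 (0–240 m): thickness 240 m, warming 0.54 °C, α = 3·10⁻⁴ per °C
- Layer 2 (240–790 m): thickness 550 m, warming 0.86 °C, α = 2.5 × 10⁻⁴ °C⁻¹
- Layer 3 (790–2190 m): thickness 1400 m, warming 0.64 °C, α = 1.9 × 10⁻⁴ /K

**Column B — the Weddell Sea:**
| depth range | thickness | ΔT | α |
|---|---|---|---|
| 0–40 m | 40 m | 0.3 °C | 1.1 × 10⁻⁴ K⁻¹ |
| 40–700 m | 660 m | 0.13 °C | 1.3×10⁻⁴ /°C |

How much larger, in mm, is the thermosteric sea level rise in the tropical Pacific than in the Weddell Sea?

A Layer 1: 0.54 × 240 × 3×10⁻⁴ = 0.03888 m
A Layer 2: 2.5×10⁻⁴ × 550 × 0.86 = 0.11825 m
A 790–2190 m: 1.9×10⁻⁴ × 0.64 × 1400 = 0.17024 m
A total: 0.32737 m
B Layer 1: 1.1×10⁻⁴ × 0.3 × 40 = 0.00132 m
B Layer 2: 1.3×10⁻⁴ × 0.13 × 660 = 0.011154 m
B total: 0.012474 m
Difference: 0.32737 − 0.012474 = 0.314896 m

310 mm larger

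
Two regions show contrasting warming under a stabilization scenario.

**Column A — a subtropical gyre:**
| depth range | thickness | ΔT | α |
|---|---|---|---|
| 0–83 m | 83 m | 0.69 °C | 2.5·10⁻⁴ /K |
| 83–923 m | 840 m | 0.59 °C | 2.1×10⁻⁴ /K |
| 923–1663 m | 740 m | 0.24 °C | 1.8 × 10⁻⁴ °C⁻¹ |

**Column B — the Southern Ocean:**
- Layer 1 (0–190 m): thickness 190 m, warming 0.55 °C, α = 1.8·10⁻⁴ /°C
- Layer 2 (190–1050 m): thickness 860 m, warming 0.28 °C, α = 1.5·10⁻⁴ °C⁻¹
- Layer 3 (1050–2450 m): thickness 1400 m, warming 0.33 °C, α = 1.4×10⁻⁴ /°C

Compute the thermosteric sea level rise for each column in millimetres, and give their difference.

A: 150 mm; B: 120 mm; difference 31 mm

A 83 × 0.69 × 2.5×10⁻⁴ = 0.0143175 m
A 83–923 m: 2.1×10⁻⁴ × 0.59 × 840 = 0.104076 m
A Layer 3: 740 × 0.24 × 1.8×10⁻⁴ = 0.031968 m
A total: 0.1503615 m
B Layer 1: 190 × 1.8×10⁻⁴ × 0.55 = 0.01881 m
B 1.5×10⁻⁴ × 860 × 0.28 = 0.03612 m
B 1.4×10⁻⁴ × 0.33 × 1400 = 0.06468 m
B total: 0.11961 m
Difference: 0.1503615 − 0.11961 = 0.0307515 m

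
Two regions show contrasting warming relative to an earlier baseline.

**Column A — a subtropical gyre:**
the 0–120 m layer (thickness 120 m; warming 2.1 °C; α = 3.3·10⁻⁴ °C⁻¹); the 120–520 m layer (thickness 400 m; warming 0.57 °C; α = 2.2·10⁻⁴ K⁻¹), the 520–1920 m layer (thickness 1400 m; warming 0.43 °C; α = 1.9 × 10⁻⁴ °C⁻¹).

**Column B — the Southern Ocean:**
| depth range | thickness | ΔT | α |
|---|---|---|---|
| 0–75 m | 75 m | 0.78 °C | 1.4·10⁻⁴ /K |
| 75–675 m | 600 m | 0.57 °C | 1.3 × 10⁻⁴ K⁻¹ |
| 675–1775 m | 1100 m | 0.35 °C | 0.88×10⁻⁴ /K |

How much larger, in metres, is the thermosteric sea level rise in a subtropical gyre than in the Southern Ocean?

Δh_A − Δh_B ≈ 0.161 m

A Layer 1: 3.3×10⁻⁴ × 2.1 × 120 = 0.08316 m
A 120–520 m: 0.57 × 400 × 2.2×10⁻⁴ = 0.05016 m
A 0.43 × 1.9×10⁻⁴ × 1400 = 0.11438 m
A total: 0.24770 m
B Layer 1: 1.4×10⁻⁴ × 0.78 × 75 = 0.00819 m
B 75–675 m: 0.57 × 1.3×10⁻⁴ × 600 = 0.04446 m
B 1100 × 0.35 × 0.88×10⁻⁴ = 0.03388 m
B total: 0.08653 m
Difference: 0.24770 − 0.08653 = 0.16117 m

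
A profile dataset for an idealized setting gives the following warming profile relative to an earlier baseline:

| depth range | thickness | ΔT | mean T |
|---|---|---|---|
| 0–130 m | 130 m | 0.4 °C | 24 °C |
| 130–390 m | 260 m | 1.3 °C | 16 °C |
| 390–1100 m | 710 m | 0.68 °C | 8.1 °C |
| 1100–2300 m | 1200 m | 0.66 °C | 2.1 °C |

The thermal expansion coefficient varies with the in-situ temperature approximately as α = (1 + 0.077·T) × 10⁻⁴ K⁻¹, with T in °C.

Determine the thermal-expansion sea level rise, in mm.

260 mm of thermosteric rise

Layer 1: α = (1 + 0.077×24)×10⁻⁴ = 2.848×10⁻⁴ K⁻¹
Layer 2: α = (1 + 0.077×16)×10⁻⁴ = 2.232×10⁻⁴ K⁻¹
Layer 3: α = (1 + 0.077×8.1)×10⁻⁴ = 1.6237×10⁻⁴ K⁻¹
Layer 4: α = (1 + 0.077×2.1)×10⁻⁴ = 1.1617×10⁻⁴ K⁻¹
Layer 1: 0.4 × 130 × 2.848×10⁻⁴ = 0.0148096 m
1.3 × 2.232×10⁻⁴ × 260 = 0.0754416 m
390–1100 m: 0.68 × 1.6237×10⁻⁴ × 710 = 0.078392236 m
Layer 4: 0.66 × 1.1617×10⁻⁴ × 1200 = 0.09200664 m
Δh = 0.0148096 + 0.0754416 + 0.078392236 + 0.09200664 = 0.260650076 m ≈ 260 mm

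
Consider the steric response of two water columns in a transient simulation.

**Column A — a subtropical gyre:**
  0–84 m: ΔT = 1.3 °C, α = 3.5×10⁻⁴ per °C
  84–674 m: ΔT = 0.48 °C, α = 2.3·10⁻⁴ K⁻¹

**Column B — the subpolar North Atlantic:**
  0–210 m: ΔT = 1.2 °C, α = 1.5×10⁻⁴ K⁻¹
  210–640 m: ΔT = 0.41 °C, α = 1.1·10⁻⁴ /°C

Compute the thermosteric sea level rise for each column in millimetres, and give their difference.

Δh_A ≈ 100 mm, Δh_B ≈ 57 mm; difference ≈ 46 mm

A 0–84 m: 3.5×10⁻⁴ × 1.3 × 84 = 0.03822 m
A Layer 2: 590 × 0.48 × 2.3×10⁻⁴ = 0.065136 m
A total: 0.103356 m
B 0–210 m: 1.5×10⁻⁴ × 1.2 × 210 = 0.03780 m
B Layer 2: 430 × 1.1×10⁻⁴ × 0.41 = 0.019393 m
B total: 0.057193 m
Difference: 0.103356 − 0.057193 = 0.046163 m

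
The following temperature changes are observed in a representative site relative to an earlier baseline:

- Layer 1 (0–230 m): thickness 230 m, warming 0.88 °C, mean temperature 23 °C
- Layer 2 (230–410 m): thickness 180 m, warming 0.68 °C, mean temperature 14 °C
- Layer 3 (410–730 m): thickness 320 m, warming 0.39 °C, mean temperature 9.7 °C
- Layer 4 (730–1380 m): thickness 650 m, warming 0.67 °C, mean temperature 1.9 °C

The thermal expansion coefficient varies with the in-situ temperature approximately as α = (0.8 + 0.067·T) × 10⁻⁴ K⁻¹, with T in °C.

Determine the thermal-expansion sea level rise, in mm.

Layer 1: α = (0.8 + 0.067×23)×10⁻⁴ = 2.341×10⁻⁴ K⁻¹
Layer 2: α = (0.8 + 0.067×14)×10⁻⁴ = 1.738×10⁻⁴ K⁻¹
Layer 3: α = (0.8 + 0.067×9.7)×10⁻⁴ = 1.4499×10⁻⁴ K⁻¹
Layer 4: α = (0.8 + 0.067×1.9)×10⁻⁴ = 0.9273×10⁻⁴ K⁻¹
Layer 1: 0.88 × 2.341×10⁻⁴ × 230 = 0.04738184 m
180 × 1.738×10⁻⁴ × 0.68 = 0.02127312 m
1.4499×10⁻⁴ × 0.39 × 320 = 0.018094752 m
730–1380 m: 0.67 × 650 × 0.9273×10⁻⁴ = 0.040383915 m
Δh = 0.04738184 + 0.02127312 + 0.018094752 + 0.040383915 = 0.127133627 m

130 mm of thermosteric rise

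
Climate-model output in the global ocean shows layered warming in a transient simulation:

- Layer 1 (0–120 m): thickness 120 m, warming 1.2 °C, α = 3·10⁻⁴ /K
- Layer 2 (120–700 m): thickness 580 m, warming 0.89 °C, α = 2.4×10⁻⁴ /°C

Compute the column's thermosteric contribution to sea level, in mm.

0–120 m: 1.2 × 3×10⁻⁴ × 120 = 0.04320 m
120–700 m: 2.4×10⁻⁴ × 580 × 0.89 = 0.123888 m
Δh = 0.04320 + 0.123888 = 0.167088 m

Δh = 167 mm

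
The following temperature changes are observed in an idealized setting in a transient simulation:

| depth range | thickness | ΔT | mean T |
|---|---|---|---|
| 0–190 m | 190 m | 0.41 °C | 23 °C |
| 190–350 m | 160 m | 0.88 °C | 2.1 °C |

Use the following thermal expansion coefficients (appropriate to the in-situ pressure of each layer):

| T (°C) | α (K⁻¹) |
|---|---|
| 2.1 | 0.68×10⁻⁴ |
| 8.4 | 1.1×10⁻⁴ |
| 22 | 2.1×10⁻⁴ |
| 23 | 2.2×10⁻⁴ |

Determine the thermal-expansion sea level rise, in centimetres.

Layer 1 at 23 °C → α = 2.2×10⁻⁴ K⁻¹
Layer 2 at 2.1 °C → α = 0.68×10⁻⁴ K⁻¹
190 × 0.41 × 2.2×10⁻⁴ = 0.017138 m
0.88 × 0.68×10⁻⁴ × 160 = 0.0095744 m
Δh = 0.017138 + 0.0095744 = 0.0267124 m

Δh ≈ 2.7 cm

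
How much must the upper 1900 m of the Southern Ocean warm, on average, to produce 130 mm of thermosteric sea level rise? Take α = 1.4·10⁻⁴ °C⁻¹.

about 0.49 °C

ΔT = Δh/(αH) = 0.13 / (1.4×10⁻⁴ × 1900) ≈ 0.4887 °C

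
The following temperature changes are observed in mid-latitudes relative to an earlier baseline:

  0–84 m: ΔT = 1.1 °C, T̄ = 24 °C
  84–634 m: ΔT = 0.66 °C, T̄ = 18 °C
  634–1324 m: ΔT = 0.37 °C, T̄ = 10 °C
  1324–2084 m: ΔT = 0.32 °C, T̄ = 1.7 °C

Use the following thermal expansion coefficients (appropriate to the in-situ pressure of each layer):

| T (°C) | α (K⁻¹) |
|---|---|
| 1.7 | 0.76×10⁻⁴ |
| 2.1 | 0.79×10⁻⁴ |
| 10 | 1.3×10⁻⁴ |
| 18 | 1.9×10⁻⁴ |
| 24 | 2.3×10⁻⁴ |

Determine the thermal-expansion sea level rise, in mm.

Layer 1 at 24 °C → α = 2.3×10⁻⁴ K⁻¹
Layer 2 at 18 °C → α = 1.9×10⁻⁴ K⁻¹
Layer 3 at 10 °C → α = 1.3×10⁻⁴ K⁻¹
Layer 4 at 1.7 °C → α = 0.76×10⁻⁴ K⁻¹
Layer 1: 84 × 1.1 × 2.3×10⁻⁴ = 0.021252 m
Layer 2: 550 × 1.9×10⁻⁴ × 0.66 = 0.06897 m
Layer 3: 0.37 × 690 × 1.3×10⁻⁴ = 0.033189 m
1324–2084 m: 760 × 0.32 × 0.76×10⁻⁴ = 0.0184832 m
Δh = 0.021252 + 0.06897 + 0.033189 + 0.0184832 = 0.1418942 m

140 mm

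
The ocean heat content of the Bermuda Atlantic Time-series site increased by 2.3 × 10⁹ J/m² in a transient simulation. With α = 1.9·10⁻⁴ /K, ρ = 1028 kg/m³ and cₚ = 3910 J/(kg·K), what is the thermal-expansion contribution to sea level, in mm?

Δh = αQ/(ρcₚ) = 1.9×10⁻⁴ × 2.3×10⁹ / (1028 × 3910) ≈ 0.10872 m

about 109 mm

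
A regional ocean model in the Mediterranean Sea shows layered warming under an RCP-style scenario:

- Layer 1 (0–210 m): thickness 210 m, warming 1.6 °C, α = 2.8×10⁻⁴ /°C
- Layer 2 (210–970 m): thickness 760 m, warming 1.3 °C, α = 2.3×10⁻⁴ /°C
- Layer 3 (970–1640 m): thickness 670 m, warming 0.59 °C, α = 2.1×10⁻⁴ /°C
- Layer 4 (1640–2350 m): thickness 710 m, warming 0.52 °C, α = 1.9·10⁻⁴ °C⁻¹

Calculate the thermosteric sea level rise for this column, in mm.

210 × 2.8×10⁻⁴ × 1.6 = 0.09408 m
210–970 m: 2.3×10⁻⁴ × 760 × 1.3 = 0.22724 m
0.59 × 2.1×10⁻⁴ × 670 = 0.083013 m
1640–2350 m: 0.52 × 1.9×10⁻⁴ × 710 = 0.070148 m
Δh = 0.09408 + 0.22724 + 0.083013 + 0.070148 = 0.474481 m

470 mm of thermosteric rise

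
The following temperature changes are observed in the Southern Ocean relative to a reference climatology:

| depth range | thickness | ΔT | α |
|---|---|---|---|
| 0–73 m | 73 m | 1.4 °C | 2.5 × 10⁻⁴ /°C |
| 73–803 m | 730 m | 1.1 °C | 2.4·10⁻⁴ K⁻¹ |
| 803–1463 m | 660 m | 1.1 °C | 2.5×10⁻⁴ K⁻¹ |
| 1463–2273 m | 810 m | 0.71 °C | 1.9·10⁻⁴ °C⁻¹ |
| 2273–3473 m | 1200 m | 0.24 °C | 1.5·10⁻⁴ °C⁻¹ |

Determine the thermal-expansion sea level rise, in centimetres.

55.2 cm of thermosteric rise

Layer 1: 1.4 × 2.5×10⁻⁴ × 73 = 0.02555 m
1.1 × 730 × 2.4×10⁻⁴ = 0.19272 m
660 × 1.1 × 2.5×10⁻⁴ = 0.18150 m
Layer 4: 810 × 1.9×10⁻⁴ × 0.71 = 0.109269 m
Layer 5: 0.24 × 1.5×10⁻⁴ × 1200 = 0.04320 m
Δh = 0.02555 + 0.19272 + 0.18150 + 0.109269 + 0.04320 = 0.552239 m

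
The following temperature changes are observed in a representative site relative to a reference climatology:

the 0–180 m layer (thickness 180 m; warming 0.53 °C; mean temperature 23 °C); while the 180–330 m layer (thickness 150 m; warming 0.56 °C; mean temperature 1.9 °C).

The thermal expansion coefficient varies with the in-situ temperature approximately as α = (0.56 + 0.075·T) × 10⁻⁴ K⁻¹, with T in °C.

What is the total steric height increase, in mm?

Δh ≈ 27.7 mm

Layer 1: α = (0.56 + 0.075×23)×10⁻⁴ = 2.285×10⁻⁴ K⁻¹
Layer 2: α = (0.56 + 0.075×1.9)×10⁻⁴ = 0.7025×10⁻⁴ K⁻¹
2.285×10⁻⁴ × 0.53 × 180 = 0.0217989 m
180–330 m: 150 × 0.7025×10⁻⁴ × 0.56 = 0.005901 m
Δh = 0.0217989 + 0.005901 = 0.0276999 m ≈ 27.7 mm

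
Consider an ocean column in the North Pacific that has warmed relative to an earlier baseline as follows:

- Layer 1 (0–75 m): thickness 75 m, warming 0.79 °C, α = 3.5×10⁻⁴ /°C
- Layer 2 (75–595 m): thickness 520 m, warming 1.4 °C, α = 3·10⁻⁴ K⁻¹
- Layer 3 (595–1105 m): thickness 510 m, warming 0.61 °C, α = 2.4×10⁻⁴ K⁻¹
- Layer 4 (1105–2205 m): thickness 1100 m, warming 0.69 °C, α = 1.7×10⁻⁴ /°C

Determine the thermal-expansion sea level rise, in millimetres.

0–75 m: 75 × 0.79 × 3.5×10⁻⁴ = 0.0207375 m
Layer 2: 1.4 × 3×10⁻⁴ × 520 = 0.21840 m
595–1105 m: 510 × 2.4×10⁻⁴ × 0.61 = 0.074664 m
1105–2205 m: 0.69 × 1100 × 1.7×10⁻⁴ = 0.12903 m
Δh = 0.0207375 + 0.21840 + 0.074664 + 0.12903 = 0.4428315 m ≈ 443 mm

443 mm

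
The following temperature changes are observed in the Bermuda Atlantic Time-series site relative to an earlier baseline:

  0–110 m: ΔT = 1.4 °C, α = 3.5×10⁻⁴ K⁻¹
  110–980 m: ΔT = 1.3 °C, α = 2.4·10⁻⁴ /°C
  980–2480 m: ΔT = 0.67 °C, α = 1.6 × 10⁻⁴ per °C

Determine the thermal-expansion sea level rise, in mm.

486 mm

3.5×10⁻⁴ × 1.4 × 110 = 0.05390 m
Layer 2: 870 × 1.3 × 2.4×10⁻⁴ = 0.27144 m
Layer 3: 1.6×10⁻⁴ × 0.67 × 1500 = 0.16080 m
Δh = 0.05390 + 0.27144 + 0.16080 = 0.48614 m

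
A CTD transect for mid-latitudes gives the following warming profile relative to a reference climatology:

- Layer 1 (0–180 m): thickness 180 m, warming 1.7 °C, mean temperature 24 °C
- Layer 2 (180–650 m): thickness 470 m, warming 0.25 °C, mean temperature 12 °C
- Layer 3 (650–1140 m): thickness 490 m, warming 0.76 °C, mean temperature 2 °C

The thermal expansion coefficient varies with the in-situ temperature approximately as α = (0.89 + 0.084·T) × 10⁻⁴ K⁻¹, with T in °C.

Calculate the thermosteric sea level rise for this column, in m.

Layer 1: α = (0.89 + 0.084×24)×10⁻⁴ = 2.906×10⁻⁴ K⁻¹
Layer 2: α = (0.89 + 0.084×12)×10⁻⁴ = 1.898×10⁻⁴ K⁻¹
Layer 3: α = (0.89 + 0.084×2)×10⁻⁴ = 1.058×10⁻⁴ K⁻¹
Layer 1: 2.906×10⁻⁴ × 180 × 1.7 = 0.0889236 m
1.898×10⁻⁴ × 0.25 × 470 = 0.0223015 m
Layer 3: 490 × 1.058×10⁻⁴ × 0.76 = 0.03939992 m
Δh = 0.0889236 + 0.0223015 + 0.03939992 = 0.15062502 m

about 0.151 m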